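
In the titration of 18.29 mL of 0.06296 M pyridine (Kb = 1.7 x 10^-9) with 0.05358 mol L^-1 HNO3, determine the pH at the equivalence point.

n(C5H5N) = 0.06296 x 0.01829 = 0.001152 mol; V(HNO3) at equivalence = 0.001152/0.05358 = 0.02149 L.
At equivalence the base is fully converted to C5H5NH+; total volume = 0.03978 L, so [C5H5NH+] = 0.001152/0.03978 = 0.02895 M.
Ka(C5H5NH+) = Kw/Kb = 1.0e-14 / 1.7 x 10^-9 = 5.88e-6.
[H^+] = sqrt(Ka x [C5H5NH+]) = sqrt(5.88e-6 x 0.02895) = 0.000413 M.
pH = -log(0.000413) = 3.38.

3.38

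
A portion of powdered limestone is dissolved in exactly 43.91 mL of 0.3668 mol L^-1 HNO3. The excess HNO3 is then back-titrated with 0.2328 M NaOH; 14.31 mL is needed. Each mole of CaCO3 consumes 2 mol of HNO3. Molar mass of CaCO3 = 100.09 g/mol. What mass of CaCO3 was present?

0.639 g

Total n(HNO3) added = 0.3668 x 0.04391 = 0.01611 mol.
n(NaOH) used = 0.2328 x 0.01431 = 0.003331 mol, which equals the excess n(HNO3).
So n(HNO3) consumed by the sample = 0.01611 - 0.003331 = 0.01277 mol.
n(CaCO3) = 0.01277 / 2 = 0.006387 mol.
mass = 0.006387 mol x 100.09 g/mol = 0.639 g.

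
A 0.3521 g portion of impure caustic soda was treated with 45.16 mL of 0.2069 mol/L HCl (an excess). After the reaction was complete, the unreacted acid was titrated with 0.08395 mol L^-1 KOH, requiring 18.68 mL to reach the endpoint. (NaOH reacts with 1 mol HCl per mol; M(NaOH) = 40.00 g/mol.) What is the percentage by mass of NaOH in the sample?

88.3%

Total n(HCl) added = 0.2069 x 0.04516 = 0.009344 mol.
n(KOH) used = 0.08395 x 0.01868 = 0.001568 mol, which equals the excess n(HCl).
So n(HCl) consumed by the sample = 0.009344 - 0.001568 = 0.007775 mol.
n(NaOH) = 0.007775 / 1 = 0.007775 mol.
mass NaOH = 0.007775 x 40.00 = 0.3110 g, so %NaOH = 0.3110/0.3521 x 100 = 88.3%.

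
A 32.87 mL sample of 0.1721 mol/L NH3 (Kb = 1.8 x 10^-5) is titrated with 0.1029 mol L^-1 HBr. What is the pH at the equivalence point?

5.22

n(NH3) = 0.1721 x 0.03287 = 0.005657 mol; V(HBr) at equivalence = 0.005657/0.1029 = 0.05497 L.
At equivalence the base is fully converted to NH4+; total volume = 0.08784 L, so [NH4+] = 0.005657/0.08784 = 0.06440 M.
Ka(NH4+) = Kw/Kb = 1.0e-14 / 1.8 x 10^-5 = 5.56e-10.
[H^+] = sqrt(Ka x [NH4+]) = sqrt(5.56e-10 x 0.06440) = 5.98e-6 M.
pH = -log(5.98e-6) = 5.22.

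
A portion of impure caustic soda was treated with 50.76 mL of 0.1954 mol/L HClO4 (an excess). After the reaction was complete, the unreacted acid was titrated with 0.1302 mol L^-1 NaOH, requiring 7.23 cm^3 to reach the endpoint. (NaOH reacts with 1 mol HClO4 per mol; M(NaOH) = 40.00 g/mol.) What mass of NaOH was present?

Total n(HClO4) added = 0.1954 x 0.05076 = 0.009919 mol.
n(NaOH) used = 0.1302 x 0.007230 = 0.0009413 mol, which equals the excess n(HClO4).
So n(HClO4) consumed by the sample = 0.009919 - 0.0009413 = 0.008977 mol.
n(NaOH) = 0.008977 / 1 = 0.008977 mol.
mass = 0.008977 mol x 40.00 g/mol = 0.359 g.

0.359 g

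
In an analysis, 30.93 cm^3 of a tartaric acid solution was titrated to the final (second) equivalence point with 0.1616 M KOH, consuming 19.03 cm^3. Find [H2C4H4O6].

n(KOH) = 0.1616 x 0.01903 = 0.003075 mol.
At the final (second) equivalence point, 2 mol OH^- react per mol H2C4H4O6, so n(H2C4H4O6) = 0.003075 / 2 = 0.001538 mol.
[H2C4H4O6] = 0.001538 / 0.03093 L = 0.0497 M.

0.0497 M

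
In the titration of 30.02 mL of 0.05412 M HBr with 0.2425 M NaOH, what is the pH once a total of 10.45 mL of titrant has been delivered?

12.35

n(acid) = 0.05412 x 0.03002 = 0.001625 mol; n(NaOH) added = 0.2425 x 0.01045 = 0.002534 mol.
Base is in excess by 0.002534 - 0.001625 = 0.0009094 mol in a total volume of 0.04047 L.
[OH^-] = 0.0009094/0.04047 = 0.02247 M, so pOH = 1.65 and pH = 14.00 - 1.65 = 12.35.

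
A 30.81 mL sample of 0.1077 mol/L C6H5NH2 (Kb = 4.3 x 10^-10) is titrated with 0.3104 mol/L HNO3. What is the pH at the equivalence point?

2.87

n(C6H5NH2) = 0.1077 x 0.03081 = 0.003318 mol; V(HNO3) at equivalence = 0.003318/0.3104 = 0.01069 L.
At equivalence the base is fully converted to C6H5NH3+; total volume = 0.04150 L, so [C6H5NH3+] = 0.003318/0.04150 = 0.07996 M.
Ka(C6H5NH3+) = Kw/Kb = 1.0e-14 / 4.3 x 10^-10 = 2.33e-5.
[H^+] = sqrt(Ka x [C6H5NH3+]) = sqrt(2.33e-5 x 0.07996) = 0.00136 M.
pH = -log(0.00136) = 2.87.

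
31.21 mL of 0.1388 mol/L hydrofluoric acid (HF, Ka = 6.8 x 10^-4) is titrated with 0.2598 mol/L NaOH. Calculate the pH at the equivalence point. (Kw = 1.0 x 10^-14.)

n(HF) = 0.1388 x 0.03121 = 0.004332 mol; V(NaOH) at equivalence = 0.004332/0.2598 = 0.01667 L.
At equivalence all the acid is converted to F-; total volume = 0.03121 + 0.01667 = 0.04788 L, so [F-] = 0.004332/0.04788 = 0.09047 M.
Kb = Kw/Ka = 1.0e-14 / 6.8 x 10^-4 = 1.47e-11.
[OH^-] = sqrt(Kb x [F-]) = sqrt(1.47e-11 x 0.09047) = 1.15e-6 M.
pOH = 5.94, so pH = 14.00 - 5.94 = 8.06.

8.06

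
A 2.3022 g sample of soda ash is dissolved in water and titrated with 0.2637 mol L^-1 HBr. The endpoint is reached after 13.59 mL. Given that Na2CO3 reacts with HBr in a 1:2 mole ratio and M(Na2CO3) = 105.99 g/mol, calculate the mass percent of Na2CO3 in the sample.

8.25%

n(HBr) = 0.2637 x 0.01359 = 0.003584 mol.
n(Na2CO3) = 0.003584 / 2 = 0.001792 mol.
mass of Na2CO3 = 0.001792 x 105.99 = 0.1899 g.
% purity = 0.1899 / 2.3022 x 100 = 8.25%.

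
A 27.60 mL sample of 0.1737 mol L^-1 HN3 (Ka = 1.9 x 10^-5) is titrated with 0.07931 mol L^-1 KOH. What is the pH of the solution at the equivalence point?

8.73

n(HN3) = 0.1737 x 0.02760 = 0.004794 mol; V(KOH) at equivalence = 0.004794/0.07931 = 0.06045 L.
At equivalence all the acid is converted to N3-; total volume = 0.02760 + 0.06045 = 0.08805 L, so [N3-] = 0.004794/0.08805 = 0.05445 M.
Kb = Kw/Ka = 1.0e-14 / 1.9 x 10^-5 = 5.26e-10.
[OH^-] = sqrt(Kb x [N3-]) = sqrt(5.26e-10 x 0.05445) = 5.35e-6 M.
pOH = 5.27, so pH = 14.00 - 5.27 = 8.73.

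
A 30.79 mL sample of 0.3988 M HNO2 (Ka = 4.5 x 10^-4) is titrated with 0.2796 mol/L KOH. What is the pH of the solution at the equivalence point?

8.28

n(HNO2) = 0.3988 x 0.03079 = 0.01228 mol; V(KOH) at equivalence = 0.01228/0.2796 = 0.04392 L.
At equivalence all the acid is converted to NO2-; total volume = 0.03079 + 0.04392 = 0.07471 L, so [NO2-] = 0.01228/0.07471 = 0.1644 M.
Kb = Kw/Ka = 1.0e-14 / 4.5 x 10^-4 = 2.22e-11.
[OH^-] = sqrt(Kb x [NO2-]) = sqrt(2.22e-11 x 0.1644) = 1.91e-6 M.
pOH = 5.72, so pH = 14.00 - 5.72 = 8.28.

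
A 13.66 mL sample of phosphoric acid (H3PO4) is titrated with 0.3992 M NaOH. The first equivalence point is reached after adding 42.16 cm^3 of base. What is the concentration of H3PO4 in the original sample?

n(NaOH) = 0.3992 x 0.04216 = 0.01683 mol.
At the first equivalence point, 1 mol OH^- react per mol H3PO4, so n(H3PO4) = 0.01683 / 1 = 0.01683 mol.
[H3PO4] = 0.01683 / 0.01366 L = 1.23 M.

1.23 M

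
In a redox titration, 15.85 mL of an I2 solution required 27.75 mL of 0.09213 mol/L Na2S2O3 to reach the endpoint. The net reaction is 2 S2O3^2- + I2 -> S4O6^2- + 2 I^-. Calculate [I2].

n(Na2S2O3) = 0.09213 x 0.02775 = 0.002557 mol.
From the balanced equation, 2 mol Na2S2O3 reacts with 1 mol I2, so n(I2) = 0.002557 x 1/2 = 0.001278 mol.
[I2] = 0.001278 / 0.01585 L = 0.0807 M.

0.0807 M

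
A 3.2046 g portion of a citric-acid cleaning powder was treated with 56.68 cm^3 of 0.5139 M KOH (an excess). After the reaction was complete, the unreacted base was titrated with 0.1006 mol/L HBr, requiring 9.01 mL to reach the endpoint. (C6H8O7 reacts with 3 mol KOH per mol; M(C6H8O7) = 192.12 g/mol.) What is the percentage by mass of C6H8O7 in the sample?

Total n(KOH) added = 0.5139 x 0.05668 = 0.02913 mol.
n(HBr) used = 0.1006 x 0.009010 = 0.0009064 mol, which equals the excess n(KOH).
So n(KOH) consumed by the sample = 0.02913 - 0.0009064 = 0.02822 mol.
n(C6H8O7) = 0.02822 / 3 = 0.009407 mol.
mass C6H8O7 = 0.009407 x 192.12 = 1.807 g, so %C6H8O7 = 1.807/3.2046 x 100 = 56.4%.

56.4%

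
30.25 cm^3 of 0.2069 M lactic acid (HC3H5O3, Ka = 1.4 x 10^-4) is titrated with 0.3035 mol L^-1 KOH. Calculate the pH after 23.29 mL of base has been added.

n(acid) = 0.2069 x 0.03025 = 0.006259 mol; n(KOH) added = 0.3035 x 0.02329 = 0.007069 mol.
Base is in excess by 0.007069 - 0.006259 = 0.0008098 mol in a total volume of 0.05354 L.
[OH^-] = 0.0008098/0.05354 = 0.01512 M, so pOH = 1.82 and pH = 14.00 - 1.82 = 12.18.

12.18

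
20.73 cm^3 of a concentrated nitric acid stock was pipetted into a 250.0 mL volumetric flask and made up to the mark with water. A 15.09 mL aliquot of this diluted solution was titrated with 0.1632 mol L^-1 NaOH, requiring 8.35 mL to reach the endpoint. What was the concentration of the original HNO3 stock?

n(NaOH) = 0.1632 x 0.008350 = 0.001363 mol.
n(HNO3) in the aliquot = 0.001363 mol.
[diluted HNO3] = 0.001363 / 0.01509 = 0.09031 M.
Dilution factor = 250.0/20.73 = 12.06, so [stock] = 0.09031 x 12.06 = 1.09 M.

1.09 M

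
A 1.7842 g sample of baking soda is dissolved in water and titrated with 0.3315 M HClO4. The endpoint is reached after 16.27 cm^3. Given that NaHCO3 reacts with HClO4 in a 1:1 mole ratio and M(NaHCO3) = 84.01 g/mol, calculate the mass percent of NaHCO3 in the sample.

25.4%

n(HClO4) = 0.3315 x 0.01627 = 0.005394 mol.
n(NaHCO3) = 0.005394 / 1 = 0.005394 mol.
mass of NaHCO3 = 0.005394 x 84.01 = 0.4531 g.
% purity = 0.4531 / 1.7842 x 100 = 25.4%.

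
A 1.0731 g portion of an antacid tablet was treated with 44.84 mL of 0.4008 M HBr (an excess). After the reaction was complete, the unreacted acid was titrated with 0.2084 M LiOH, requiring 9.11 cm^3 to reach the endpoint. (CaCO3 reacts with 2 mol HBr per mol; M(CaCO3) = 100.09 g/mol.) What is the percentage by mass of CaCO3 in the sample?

75.0%

Total n(HBr) added = 0.4008 x 0.04484 = 0.01797 mol.
n(LiOH) used = 0.2084 x 0.009110 = 0.001899 mol, which equals the excess n(HBr).
So n(HBr) consumed by the sample = 0.01797 - 0.001899 = 0.01607 mol.
n(CaCO3) = 0.01607 / 2 = 0.008037 mol.
mass CaCO3 = 0.008037 x 100.09 = 0.8044 g, so %CaCO3 = 0.8044/1.0731 x 100 = 75.0%.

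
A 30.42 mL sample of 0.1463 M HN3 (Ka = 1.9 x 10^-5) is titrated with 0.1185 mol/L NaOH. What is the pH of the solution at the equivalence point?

8.77

n(HN3) = 0.1463 x 0.03042 = 0.004450 mol; V(NaOH) at equivalence = 0.004450/0.1185 = 0.03756 L.
At equivalence all the acid is converted to N3-; total volume = 0.03042 + 0.03756 = 0.06798 L, so [N3-] = 0.004450/0.06798 = 0.06547 M.
Kb = Kw/Ka = 1.0e-14 / 1.9 x 10^-5 = 5.26e-10.
[OH^-] = sqrt(Kb x [N3-]) = sqrt(5.26e-10 x 0.06547) = 5.87e-6 M.
pOH = 5.23, so pH = 14.00 - 5.23 = 8.77.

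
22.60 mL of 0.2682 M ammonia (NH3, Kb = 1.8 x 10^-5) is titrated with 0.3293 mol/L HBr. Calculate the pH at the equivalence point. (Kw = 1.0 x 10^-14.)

5.04

n(NH3) = 0.2682 x 0.02260 = 0.006061 mol; V(HBr) at equivalence = 0.006061/0.3293 = 0.01841 L.
At equivalence the base is fully converted to NH4+; total volume = 0.04101 L, so [NH4+] = 0.006061/0.04101 = 0.1478 M.
Ka(NH4+) = Kw/Kb = 1.0e-14 / 1.8 x 10^-5 = 5.56e-10.
[H^+] = sqrt(Ka x [NH4+]) = sqrt(5.56e-10 x 0.1478) = 9.06e-6 M.
pH = -log(9.06e-6) = 5.04.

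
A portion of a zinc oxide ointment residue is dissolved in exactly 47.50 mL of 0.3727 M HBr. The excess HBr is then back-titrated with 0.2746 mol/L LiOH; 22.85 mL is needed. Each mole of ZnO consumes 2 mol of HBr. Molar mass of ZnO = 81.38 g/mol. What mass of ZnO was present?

Total n(HBr) added = 0.3727 x 0.04750 = 0.01770 mol.
n(LiOH) used = 0.2746 x 0.02285 = 0.006275 mol, which equals the excess n(HBr).
So n(HBr) consumed by the sample = 0.01770 - 0.006275 = 0.01143 mol.
n(ZnO) = 0.01143 / 2 = 0.005714 mol.
mass = 0.005714 mol x 81.38 g/mol = 0.465 g.

0.465 g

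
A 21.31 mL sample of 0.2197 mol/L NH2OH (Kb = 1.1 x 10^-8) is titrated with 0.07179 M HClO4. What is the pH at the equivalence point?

n(NH2OH) = 0.2197 x 0.02131 = 0.004682 mol; V(HClO4) at equivalence = 0.004682/0.07179 = 0.06522 L.
At equivalence the base is fully converted to NH3OH+; total volume = 0.08653 L, so [NH3OH+] = 0.004682/0.08653 = 0.05411 M.
Ka(NH3OH+) = Kw/Kb = 1.0e-14 / 1.1 x 10^-8 = 9.09e-7.
[H^+] = sqrt(Ka x [NH3OH+]) = sqrt(9.09e-7 x 0.05411) = 0.000222 M.
pH = -log(0.000222) = 3.65.

3.65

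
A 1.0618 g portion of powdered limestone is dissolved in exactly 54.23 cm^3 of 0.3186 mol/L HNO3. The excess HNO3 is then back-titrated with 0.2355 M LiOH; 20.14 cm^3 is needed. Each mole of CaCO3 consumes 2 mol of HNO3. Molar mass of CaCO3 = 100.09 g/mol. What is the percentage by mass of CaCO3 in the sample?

Total n(HNO3) added = 0.3186 x 0.05423 = 0.01728 mol.
n(LiOH) used = 0.2355 x 0.02014 = 0.004743 mol, which equals the excess n(HNO3).
So n(HNO3) consumed by the sample = 0.01728 - 0.004743 = 0.01253 mol.
n(CaCO3) = 0.01253 / 2 = 0.006267 mol.
mass CaCO3 = 0.006267 x 100.09 = 0.6273 g, so %CaCO3 = 0.6273/1.0618 x 100 = 59.1%.

59.1%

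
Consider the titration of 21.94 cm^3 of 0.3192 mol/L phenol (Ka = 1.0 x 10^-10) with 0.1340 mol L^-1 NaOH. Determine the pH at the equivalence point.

11.49

n(C6H5OH) = 0.3192 x 0.02194 = 0.007003 mol; V(NaOH) at equivalence = 0.007003/0.1340 = 0.05226 L.
At equivalence all the acid is converted to C6H5O-; total volume = 0.02194 + 0.05226 = 0.07420 L, so [C6H5O-] = 0.007003/0.07420 = 0.09438 M.
Kb = Kw/Ka = 1.0e-14 / 1.0 x 10^-10 = 0.000100.
[OH^-] = sqrt(Kb x [C6H5O-]) = sqrt(0.000100 x 0.09438) = 0.00307 M.
pOH = 2.51, so pH = 14.00 - 2.51 = 11.49.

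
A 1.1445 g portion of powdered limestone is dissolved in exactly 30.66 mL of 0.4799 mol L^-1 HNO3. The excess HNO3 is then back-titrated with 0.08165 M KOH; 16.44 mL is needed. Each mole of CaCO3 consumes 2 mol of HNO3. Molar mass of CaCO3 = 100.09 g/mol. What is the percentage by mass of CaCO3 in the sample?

Total n(HNO3) added = 0.4799 x 0.03066 = 0.01471 mol.
n(KOH) used = 0.08165 x 0.01644 = 0.001342 mol, which equals the excess n(HNO3).
So n(HNO3) consumed by the sample = 0.01471 - 0.001342 = 0.01337 mol.
n(CaCO3) = 0.01337 / 2 = 0.006686 mol.
mass CaCO3 = 0.006686 x 100.09 = 0.6692 g, so %CaCO3 = 0.6692/1.1445 x 100 = 58.5%.

58.5%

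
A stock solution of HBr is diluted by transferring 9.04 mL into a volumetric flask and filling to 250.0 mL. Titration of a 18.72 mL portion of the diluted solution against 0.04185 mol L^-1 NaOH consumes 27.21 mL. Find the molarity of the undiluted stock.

n(NaOH) = 0.04185 x 0.02721 = 0.001139 mol.
n(HBr) in the aliquot = 0.001139 mol.
[diluted HBr] = 0.001139 / 0.01872 = 0.06083 M.
Dilution factor = 250.0/9.040 = 27.65, so [stock] = 0.06083 x 27.65 = 1.68 M.

1.68 M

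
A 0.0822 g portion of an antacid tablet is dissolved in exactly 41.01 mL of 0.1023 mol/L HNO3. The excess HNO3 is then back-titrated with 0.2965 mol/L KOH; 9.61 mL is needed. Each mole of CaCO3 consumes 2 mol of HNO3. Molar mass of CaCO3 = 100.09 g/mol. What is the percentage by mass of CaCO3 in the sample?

Total n(HNO3) added = 0.1023 x 0.04101 = 0.004195 mol.
n(KOH) used = 0.2965 x 0.009610 = 0.002849 mol, which equals the excess n(HNO3).
So n(HNO3) consumed by the sample = 0.004195 - 0.002849 = 0.001346 mol.
n(CaCO3) = 0.001346 / 2 = 0.0006730 mol.
mass CaCO3 = 0.0006730 x 100.09 = 0.06736 g, so %CaCO3 = 0.06736/0.0822 x 100 = 81.9%.

81.9%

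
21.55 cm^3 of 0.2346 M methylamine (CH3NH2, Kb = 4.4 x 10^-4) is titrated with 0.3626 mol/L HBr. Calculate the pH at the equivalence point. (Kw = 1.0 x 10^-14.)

5.74

n(CH3NH2) = 0.2346 x 0.02155 = 0.005056 mol; V(HBr) at equivalence = 0.005056/0.3626 = 0.01394 L.
At equivalence the base is fully converted to CH3NH3+; total volume = 0.03549 L, so [CH3NH3+] = 0.005056/0.03549 = 0.1424 M.
Ka(CH3NH3+) = Kw/Kb = 1.0e-14 / 4.4 x 10^-4 = 2.27e-11.
[H^+] = sqrt(Ka x [CH3NH3+]) = sqrt(2.27e-11 x 0.1424) = 1.80e-6 M.
pH = -log(1.80e-6) = 5.74.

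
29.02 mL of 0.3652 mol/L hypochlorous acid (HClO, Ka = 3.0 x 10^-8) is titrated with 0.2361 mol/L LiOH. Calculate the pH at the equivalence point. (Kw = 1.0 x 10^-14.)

10.34

n(HClO) = 0.3652 x 0.02902 = 0.01060 mol; V(LiOH) at equivalence = 0.01060/0.2361 = 0.04489 L.
At equivalence all the acid is converted to ClO-; total volume = 0.02902 + 0.04489 = 0.07391 L, so [ClO-] = 0.01060/0.07391 = 0.1434 M.
Kb = Kw/Ka = 1.0e-14 / 3.0 x 10^-8 = 3.33e-7.
[OH^-] = sqrt(Kb x [ClO-]) = sqrt(3.33e-7 x 0.1434) = 0.000219 M.
pOH = 3.66, so pH = 14.00 - 3.66 = 10.34.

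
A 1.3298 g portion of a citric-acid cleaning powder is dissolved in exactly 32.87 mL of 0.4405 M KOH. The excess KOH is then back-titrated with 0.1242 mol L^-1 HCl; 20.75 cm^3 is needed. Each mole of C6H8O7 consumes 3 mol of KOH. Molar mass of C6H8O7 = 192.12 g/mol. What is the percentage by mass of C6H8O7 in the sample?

57.3%

Total n(KOH) added = 0.4405 x 0.03287 = 0.01448 mol.
n(HCl) used = 0.1242 x 0.02075 = 0.002577 mol, which equals the excess n(KOH).
So n(KOH) consumed by the sample = 0.01448 - 0.002577 = 0.01190 mol.
n(C6H8O7) = 0.01190 / 3 = 0.003967 mol.
mass C6H8O7 = 0.003967 x 192.12 = 0.7622 g, so %C6H8O7 = 0.7622/1.3298 x 100 = 57.3%.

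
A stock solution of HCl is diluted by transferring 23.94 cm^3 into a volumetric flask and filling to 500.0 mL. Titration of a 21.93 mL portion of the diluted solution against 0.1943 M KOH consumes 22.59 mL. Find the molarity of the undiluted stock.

n(KOH) = 0.1943 x 0.02259 = 0.004389 mol.
n(HCl) in the aliquot = 0.004389 mol.
[diluted HCl] = 0.004389 / 0.02193 = 0.2001 M.
Dilution factor = 500.0/23.94 = 20.89, so [stock] = 0.2001 x 20.89 = 4.18 M.

4.18 M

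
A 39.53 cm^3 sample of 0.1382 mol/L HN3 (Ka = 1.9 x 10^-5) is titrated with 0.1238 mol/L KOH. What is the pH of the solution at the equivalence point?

8.77

n(HN3) = 0.1382 x 0.03953 = 0.005463 mol; V(KOH) at equivalence = 0.005463/0.1238 = 0.04413 L.
At equivalence all the acid is converted to N3-; total volume = 0.03953 + 0.04413 = 0.08366 L, so [N3-] = 0.005463/0.08366 = 0.06530 M.
Kb = Kw/Ka = 1.0e-14 / 1.9 x 10^-5 = 5.26e-10.
[OH^-] = sqrt(Kb x [N3-]) = sqrt(5.26e-10 x 0.06530) = 5.86e-6 M.
pOH = 5.23, so pH = 14.00 - 5.23 = 8.77.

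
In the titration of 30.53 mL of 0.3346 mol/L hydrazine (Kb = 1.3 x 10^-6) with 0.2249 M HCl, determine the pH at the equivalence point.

4.49

n(N2H4) = 0.3346 x 0.03053 = 0.01022 mol; V(HCl) at equivalence = 0.01022/0.2249 = 0.04542 L.
At equivalence the base is fully converted to N2H5+; total volume = 0.07595 L, so [N2H5+] = 0.01022/0.07595 = 0.1345 M.
Ka(N2H5+) = Kw/Kb = 1.0e-14 / 1.3 x 10^-6 = 7.69e-9.
[H^+] = sqrt(Ka x [N2H5+]) = sqrt(7.69e-9 x 0.1345) = 3.22e-5 M.
pH = -log(3.22e-5) = 4.49.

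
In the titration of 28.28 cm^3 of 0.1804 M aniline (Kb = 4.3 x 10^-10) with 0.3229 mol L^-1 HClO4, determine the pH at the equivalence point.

n(C6H5NH2) = 0.1804 x 0.02828 = 0.005102 mol; V(HClO4) at equivalence = 0.005102/0.3229 = 0.01580 L.
At equivalence the base is fully converted to C6H5NH3+; total volume = 0.04408 L, so [C6H5NH3+] = 0.005102/0.04408 = 0.1157 M.
Ka(C6H5NH3+) = Kw/Kb = 1.0e-14 / 4.3 x 10^-10 = 2.33e-5.
[H^+] = sqrt(Ka x [C6H5NH3+]) = sqrt(2.33e-5 x 0.1157) = 0.00164 M.
pH = -log(0.00164) = 2.78.

2.78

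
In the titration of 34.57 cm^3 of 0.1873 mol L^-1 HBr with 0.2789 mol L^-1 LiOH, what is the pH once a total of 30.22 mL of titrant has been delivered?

12.48

n(acid) = 0.1873 x 0.03457 = 0.006475 mol; n(LiOH) added = 0.2789 x 0.03022 = 0.008428 mol.
Base is in excess by 0.008428 - 0.006475 = 0.001953 mol in a total volume of 0.06479 L.
[OH^-] = 0.001953/0.06479 = 0.03015 M, so pOH = 1.52 and pH = 14.00 - 1.52 = 12.48.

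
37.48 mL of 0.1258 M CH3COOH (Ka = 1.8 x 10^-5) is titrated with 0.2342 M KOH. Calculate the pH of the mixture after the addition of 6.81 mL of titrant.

4.45

Initial n(CH3COOH) = 0.1258 x 0.03748 = 0.004715 mol.
n(KOH) added = 0.2342 x 0.006810 = 0.001595 mol, converting that many moles of CH3COOH to CH3COO-.
Remaining n(CH3COOH) = 0.003120 mol; n(CH3COO-) = 0.001595 mol.
By Henderson-Hasselbalch, pH = pKa + log([A^-]/[HA]) = 4.74 + log(0.001595/0.003120) = 4.74 + (-0.29) = 4.45.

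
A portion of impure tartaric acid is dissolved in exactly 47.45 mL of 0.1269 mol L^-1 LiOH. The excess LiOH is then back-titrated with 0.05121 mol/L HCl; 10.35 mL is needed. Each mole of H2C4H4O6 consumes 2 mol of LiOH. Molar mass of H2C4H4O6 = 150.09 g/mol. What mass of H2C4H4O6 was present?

0.412 g

Total n(LiOH) added = 0.1269 x 0.04745 = 0.006021 mol.
n(HCl) used = 0.05121 x 0.01035 = 0.0005300 mol, which equals the excess n(LiOH).
So n(LiOH) consumed by the sample = 0.006021 - 0.0005300 = 0.005491 mol.
n(H2C4H4O6) = 0.005491 / 2 = 0.002746 mol.
mass = 0.002746 mol x 150.09 g/mol = 0.412 g.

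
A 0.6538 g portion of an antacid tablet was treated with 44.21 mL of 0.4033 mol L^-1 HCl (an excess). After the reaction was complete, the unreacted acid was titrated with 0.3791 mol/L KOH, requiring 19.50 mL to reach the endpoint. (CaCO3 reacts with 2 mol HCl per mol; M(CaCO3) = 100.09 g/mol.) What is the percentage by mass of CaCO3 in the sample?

Total n(HCl) added = 0.4033 x 0.04421 = 0.01783 mol.
n(KOH) used = 0.3791 x 0.01950 = 0.007392 mol, which equals the excess n(HCl).
So n(HCl) consumed by the sample = 0.01783 - 0.007392 = 0.01044 mol.
n(CaCO3) = 0.01044 / 2 = 0.005219 mol.
mass CaCO3 = 0.005219 x 100.09 = 0.5223 g, so %CaCO3 = 0.5223/0.6538 x 100 = 79.9%.

79.9%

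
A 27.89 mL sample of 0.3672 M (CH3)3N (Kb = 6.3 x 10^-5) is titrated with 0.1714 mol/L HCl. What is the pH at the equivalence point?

n((CH3)3N) = 0.3672 x 0.02789 = 0.01024 mol; V(HCl) at equivalence = 0.01024/0.1714 = 0.05975 L.
At equivalence the base is fully converted to (CH3)3NH+; total volume = 0.08764 L, so [(CH3)3NH+] = 0.01024/0.08764 = 0.1169 M.
Ka((CH3)3NH+) = Kw/Kb = 1.0e-14 / 6.3 x 10^-5 = 1.59e-10.
[H^+] = sqrt(Ka x [(CH3)3NH+]) = sqrt(1.59e-10 x 0.1169) = 4.31e-6 M.
pH = -log(4.31e-6) = 5.37.

5.37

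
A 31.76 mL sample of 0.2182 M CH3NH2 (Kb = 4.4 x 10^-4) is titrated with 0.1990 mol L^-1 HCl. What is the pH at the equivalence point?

5.81

n(CH3NH2) = 0.2182 x 0.03176 = 0.006930 mol; V(HCl) at equivalence = 0.006930/0.1990 = 0.03482 L.
At equivalence the base is fully converted to CH3NH3+; total volume = 0.06658 L, so [CH3NH3+] = 0.006930/0.06658 = 0.1041 M.
Ka(CH3NH3+) = Kw/Kb = 1.0e-14 / 4.4 x 10^-4 = 2.27e-11.
[H^+] = sqrt(Ka x [CH3NH3+]) = sqrt(2.27e-11 x 0.1041) = 1.54e-6 M.
pH = -log(1.54e-6) = 5.81.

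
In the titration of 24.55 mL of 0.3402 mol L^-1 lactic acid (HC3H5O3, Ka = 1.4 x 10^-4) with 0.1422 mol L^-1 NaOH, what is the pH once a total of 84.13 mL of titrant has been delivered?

n(acid) = 0.3402 x 0.02455 = 0.008352 mol; n(NaOH) added = 0.1422 x 0.08413 = 0.01196 mol.
Base is in excess by 0.01196 - 0.008352 = 0.003611 mol in a total volume of 0.1087 L.
[OH^-] = 0.003611/0.1087 = 0.03323 M, so pOH = 1.48 and pH = 14.00 - 1.48 = 12.52.

12.52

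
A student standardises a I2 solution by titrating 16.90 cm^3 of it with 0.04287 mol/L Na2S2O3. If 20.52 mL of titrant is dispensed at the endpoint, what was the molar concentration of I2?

0.0260 M

n(Na2S2O3) = 0.04287 x 0.02052 = 0.0008797 mol.
From the balanced equation, 2 mol Na2S2O3 reacts with 1 mol I2, so n(I2) = 0.0008797 x 1/2 = 0.0004398 mol.
[I2] = 0.0004398 / 0.01690 L = 0.0260 M.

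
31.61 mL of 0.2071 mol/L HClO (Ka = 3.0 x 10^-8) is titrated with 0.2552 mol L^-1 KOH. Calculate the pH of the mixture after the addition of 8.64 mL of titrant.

Initial n(HClO) = 0.2071 x 0.03161 = 0.006546 mol.
n(KOH) added = 0.2552 x 0.008640 = 0.002205 mol, converting that many moles of HClO to ClO-.
Remaining n(HClO) = 0.004342 mol; n(ClO-) = 0.002205 mol.
By Henderson-Hasselbalch, pH = pKa + log([A^-]/[HA]) = 7.52 + log(0.002205/0.004342) = 7.52 + (-0.29) = 7.23.

7.23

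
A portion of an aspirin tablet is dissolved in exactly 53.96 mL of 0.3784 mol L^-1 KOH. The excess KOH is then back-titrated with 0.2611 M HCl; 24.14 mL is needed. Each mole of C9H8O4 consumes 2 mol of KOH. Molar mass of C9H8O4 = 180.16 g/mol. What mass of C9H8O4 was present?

Total n(KOH) added = 0.3784 x 0.05396 = 0.02042 mol.
n(HCl) used = 0.2611 x 0.02414 = 0.006303 mol, which equals the excess n(KOH).
So n(KOH) consumed by the sample = 0.02042 - 0.006303 = 0.01412 mol.
n(C9H8O4) = 0.01412 / 2 = 0.007058 mol.
mass = 0.007058 mol x 180.16 g/mol = 1.27 g.

1.27 g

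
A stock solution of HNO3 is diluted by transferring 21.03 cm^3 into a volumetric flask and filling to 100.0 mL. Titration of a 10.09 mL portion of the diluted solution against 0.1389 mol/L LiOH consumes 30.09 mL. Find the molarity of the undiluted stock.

n(LiOH) = 0.1389 x 0.03009 = 0.004180 mol.
n(HNO3) in the aliquot = 0.004180 mol.
[diluted HNO3] = 0.004180 / 0.01009 = 0.4142 M.
Dilution factor = 100.0/21.03 = 4.755, so [stock] = 0.4142 x 4.755 = 1.97 M.

1.97 M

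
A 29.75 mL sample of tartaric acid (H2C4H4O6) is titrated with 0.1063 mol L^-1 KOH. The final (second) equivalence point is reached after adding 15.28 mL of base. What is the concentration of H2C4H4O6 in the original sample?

0.0273 M

n(KOH) = 0.1063 x 0.01528 = 0.001624 mol.
At the final (second) equivalence point, 2 mol OH^- react per mol H2C4H4O6, so n(H2C4H4O6) = 0.001624 / 2 = 0.0008121 mol.
[H2C4H4O6] = 0.0008121 / 0.02975 L = 0.0273 M.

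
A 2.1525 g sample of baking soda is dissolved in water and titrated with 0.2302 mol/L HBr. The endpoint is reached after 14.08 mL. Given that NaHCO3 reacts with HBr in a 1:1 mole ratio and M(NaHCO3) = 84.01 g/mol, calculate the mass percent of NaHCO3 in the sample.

n(HBr) = 0.2302 x 0.01408 = 0.003241 mol.
n(NaHCO3) = 0.003241 / 1 = 0.003241 mol.
mass of NaHCO3 = 0.003241 x 84.01 = 0.2723 g.
% purity = 0.2723 / 2.1525 x 100 = 12.7%.

12.7%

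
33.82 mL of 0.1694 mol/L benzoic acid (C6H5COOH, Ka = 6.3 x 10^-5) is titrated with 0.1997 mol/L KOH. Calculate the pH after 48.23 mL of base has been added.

n(acid) = 0.1694 x 0.03382 = 0.005729 mol; n(KOH) added = 0.1997 x 0.04823 = 0.009632 mol.
Base is in excess by 0.009632 - 0.005729 = 0.003902 mol in a total volume of 0.08205 L.
[OH^-] = 0.003902/0.08205 = 0.04756 M, so pOH = 1.32 and pH = 14.00 - 1.32 = 12.68.

12.68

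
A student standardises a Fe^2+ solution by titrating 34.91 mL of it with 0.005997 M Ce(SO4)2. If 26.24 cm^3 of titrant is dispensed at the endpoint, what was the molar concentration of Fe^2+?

n(Ce(SO4)2) = 0.005997 x 0.02624 = 0.0001574 mol.
From the balanced equation, 1 mol Ce(SO4)2 reacts with 1 mol Fe^2+, so n(Fe^2+) = 0.0001574 x 1/1 = 0.0001574 mol.
[Fe^2+] = 0.0001574 / 0.03491 L = 0.00451 M.

0.00451 M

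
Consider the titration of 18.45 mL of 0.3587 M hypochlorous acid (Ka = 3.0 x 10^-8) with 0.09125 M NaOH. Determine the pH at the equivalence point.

10.19

n(HClO) = 0.3587 x 0.01845 = 0.006618 mol; V(NaOH) at equivalence = 0.006618/0.09125 = 0.07253 L.
At equivalence all the acid is converted to ClO-; total volume = 0.01845 + 0.07253 = 0.09098 L, so [ClO-] = 0.006618/0.09098 = 0.07274 M.
Kb = Kw/Ka = 1.0e-14 / 3.0 x 10^-8 = 3.33e-7.
[OH^-] = sqrt(Kb x [ClO-]) = sqrt(3.33e-7 x 0.07274) = 0.000156 M.
pOH = 3.81, so pH = 14.00 - 3.81 = 10.19.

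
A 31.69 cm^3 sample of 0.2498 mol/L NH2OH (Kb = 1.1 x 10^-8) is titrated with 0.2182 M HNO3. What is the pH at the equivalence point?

n(NH2OH) = 0.2498 x 0.03169 = 0.007916 mol; V(HNO3) at equivalence = 0.007916/0.2182 = 0.03628 L.
At equivalence the base is fully converted to NH3OH+; total volume = 0.06797 L, so [NH3OH+] = 0.007916/0.06797 = 0.1165 M.
Ka(NH3OH+) = Kw/Kb = 1.0e-14 / 1.1 x 10^-8 = 9.09e-7.
[H^+] = sqrt(Ka x [NH3OH+]) = sqrt(9.09e-7 x 0.1165) = 0.000325 M.
pH = -log(0.000325) = 3.49.

3.49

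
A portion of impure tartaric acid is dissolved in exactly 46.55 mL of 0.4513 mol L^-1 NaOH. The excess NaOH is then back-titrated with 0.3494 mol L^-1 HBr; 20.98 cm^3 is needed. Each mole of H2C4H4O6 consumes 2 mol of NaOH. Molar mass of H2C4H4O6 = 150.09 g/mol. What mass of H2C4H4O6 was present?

Total n(NaOH) added = 0.4513 x 0.04655 = 0.02101 mol.
n(HBr) used = 0.3494 x 0.02098 = 0.007330 mol, which equals the excess n(NaOH).
So n(NaOH) consumed by the sample = 0.02101 - 0.007330 = 0.01368 mol.
n(H2C4H4O6) = 0.01368 / 2 = 0.006839 mol.
mass = 0.006839 mol x 150.09 g/mol = 1.03 g.

1.03 g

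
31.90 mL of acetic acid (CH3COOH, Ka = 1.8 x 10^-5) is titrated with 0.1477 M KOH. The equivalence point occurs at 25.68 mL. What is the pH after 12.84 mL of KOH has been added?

12.84 mL is exactly half the equivalence volume (25.68/2), i.e. the half-equivalence point.
There, n(HA) = n(A^-), so pH = pKa = -log(1.8 x 10^-5) = 4.74.

4.74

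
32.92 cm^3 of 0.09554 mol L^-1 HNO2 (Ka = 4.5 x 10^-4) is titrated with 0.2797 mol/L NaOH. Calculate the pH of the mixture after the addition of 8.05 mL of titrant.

Initial n(HNO2) = 0.09554 x 0.03292 = 0.003145 mol.
n(NaOH) added = 0.2797 x 0.008050 = 0.002252 mol, converting that many moles of HNO2 to NO2-.
Remaining n(HNO2) = 0.0008936 mol; n(NO2-) = 0.002252 mol.
By Henderson-Hasselbalch, pH = pKa + log([A^-]/[HA]) = 3.35 + log(0.002252/0.0008936) = 3.35 + (+0.40) = 3.75.

3.75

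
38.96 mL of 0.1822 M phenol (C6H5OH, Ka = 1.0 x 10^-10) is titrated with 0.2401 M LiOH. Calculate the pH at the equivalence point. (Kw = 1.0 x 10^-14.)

11.51

n(C6H5OH) = 0.1822 x 0.03896 = 0.007099 mol; V(LiOH) at equivalence = 0.007099/0.2401 = 0.02956 L.
At equivalence all the acid is converted to C6H5O-; total volume = 0.03896 + 0.02956 = 0.06852 L, so [C6H5O-] = 0.007099/0.06852 = 0.1036 M.
Kb = Kw/Ka = 1.0e-14 / 1.0 x 10^-10 = 0.000100.
[OH^-] = sqrt(Kb x [C6H5O-]) = sqrt(0.000100 x 0.1036) = 0.00322 M.
pOH = 2.49, so pH = 14.00 - 2.49 = 11.51.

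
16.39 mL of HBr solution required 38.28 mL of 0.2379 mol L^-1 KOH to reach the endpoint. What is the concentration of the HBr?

n(KOH) delivered = 0.2379 x 0.03828 = 0.009107 mol.
For a 1:1 reaction, n(HBr) = 0.009107 mol.
[HBr] = 0.009107 mol / 0.01639 L = 0.556 M.

0.556 M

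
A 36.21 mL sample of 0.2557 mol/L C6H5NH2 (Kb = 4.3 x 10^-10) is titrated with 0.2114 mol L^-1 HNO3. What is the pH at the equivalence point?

2.79

n(C6H5NH2) = 0.2557 x 0.03621 = 0.009259 mol; V(HNO3) at equivalence = 0.009259/0.2114 = 0.04380 L.
At equivalence the base is fully converted to C6H5NH3+; total volume = 0.08001 L, so [C6H5NH3+] = 0.009259/0.08001 = 0.1157 M.
Ka(C6H5NH3+) = Kw/Kb = 1.0e-14 / 4.3 x 10^-10 = 2.33e-5.
[H^+] = sqrt(Ka x [C6H5NH3+]) = sqrt(2.33e-5 x 0.1157) = 0.00164 M.
pH = -log(0.00164) = 2.79.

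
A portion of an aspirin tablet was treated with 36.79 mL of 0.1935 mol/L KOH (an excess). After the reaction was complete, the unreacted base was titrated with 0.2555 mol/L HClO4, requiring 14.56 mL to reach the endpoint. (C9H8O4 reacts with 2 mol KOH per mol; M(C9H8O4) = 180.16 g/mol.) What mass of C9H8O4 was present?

Total n(KOH) added = 0.1935 x 0.03679 = 0.007119 mol.
n(HClO4) used = 0.2555 x 0.01456 = 0.003720 mol, which equals the excess n(KOH).
So n(KOH) consumed by the sample = 0.007119 - 0.003720 = 0.003399 mol.
n(C9H8O4) = 0.003399 / 2 = 0.001699 mol.
mass = 0.001699 mol x 180.16 g/mol = 0.306 g.

0.306 g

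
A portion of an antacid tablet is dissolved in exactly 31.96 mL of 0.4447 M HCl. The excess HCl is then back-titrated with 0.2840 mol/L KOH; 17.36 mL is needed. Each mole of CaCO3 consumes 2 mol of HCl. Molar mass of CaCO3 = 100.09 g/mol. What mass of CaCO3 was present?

Total n(HCl) added = 0.4447 x 0.03196 = 0.01421 mol.
n(KOH) used = 0.2840 x 0.01736 = 0.004930 mol, which equals the excess n(HCl).
So n(HCl) consumed by the sample = 0.01421 - 0.004930 = 0.009282 mol.
n(CaCO3) = 0.009282 / 2 = 0.004641 mol.
mass = 0.004641 mol x 100.09 g/mol = 0.465 g.

0.465 g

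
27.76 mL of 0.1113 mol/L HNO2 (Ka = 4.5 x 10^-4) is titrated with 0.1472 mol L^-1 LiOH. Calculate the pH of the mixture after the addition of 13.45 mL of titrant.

3.60

Initial n(HNO2) = 0.1113 x 0.02776 = 0.003090 mol.
n(LiOH) added = 0.1472 x 0.01345 = 0.001980 mol, converting that many moles of HNO2 to NO2-.
Remaining n(HNO2) = 0.001110 mol; n(NO2-) = 0.001980 mol.
By Henderson-Hasselbalch, pH = pKa + log([A^-]/[HA]) = 3.35 + log(0.001980/0.001110) = 3.35 + (+0.25) = 3.60.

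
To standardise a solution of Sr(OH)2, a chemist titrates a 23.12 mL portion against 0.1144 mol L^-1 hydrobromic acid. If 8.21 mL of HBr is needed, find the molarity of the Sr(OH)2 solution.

0.0203 M

n(HBr) delivered = 0.1144 x 0.008210 = 0.0009392 mol.
The reaction is 1 Sr(OH)2 + 2 HBr, so n(Sr(OH)2) = 0.0009392 x 1/2 = 0.0004696 mol.
[Sr(OH)2] = 0.0004696 mol / 0.02312 L = 0.0203 M.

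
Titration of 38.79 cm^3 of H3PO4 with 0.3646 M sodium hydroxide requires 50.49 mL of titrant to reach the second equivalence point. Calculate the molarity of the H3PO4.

n(NaOH) = 0.3646 x 0.05049 = 0.01841 mol.
At the second equivalence point, 2 mol OH^- react per mol H3PO4, so n(H3PO4) = 0.01841 / 2 = 0.009204 mol.
[H3PO4] = 0.009204 / 0.03879 L = 0.237 M.

0.237 M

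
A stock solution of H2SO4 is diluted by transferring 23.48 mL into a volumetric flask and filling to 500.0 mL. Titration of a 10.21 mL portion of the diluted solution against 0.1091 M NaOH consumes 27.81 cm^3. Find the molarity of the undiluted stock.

3.16 M

n(NaOH) = 0.1091 x 0.02781 = 0.003034 mol.
n(H2SO4) in the aliquot = 0.003034 x 1/2 = 0.001517 mol.
[diluted H2SO4] = 0.001517 / 0.01021 = 0.1486 M.
Dilution factor = 500.0/23.48 = 21.29, so [stock] = 0.1486 x 21.29 = 3.16 M.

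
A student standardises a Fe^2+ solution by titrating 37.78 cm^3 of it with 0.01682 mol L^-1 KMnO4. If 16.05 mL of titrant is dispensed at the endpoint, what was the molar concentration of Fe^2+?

n(KMnO4) = 0.01682 x 0.01605 = 0.0002700 mol.
From the balanced equation, 1 mol KMnO4 reacts with 5 mol Fe^2+, so n(Fe^2+) = 0.0002700 x 5/1 = 0.001350 mol.
[Fe^2+] = 0.001350 / 0.03778 L = 0.0357 M.

0.0357 M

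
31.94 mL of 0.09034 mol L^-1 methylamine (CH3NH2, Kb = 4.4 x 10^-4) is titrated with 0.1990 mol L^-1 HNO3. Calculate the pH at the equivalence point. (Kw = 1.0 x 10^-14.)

5.93

n(CH3NH2) = 0.09034 x 0.03194 = 0.002885 mol; V(HNO3) at equivalence = 0.002885/0.1990 = 0.01450 L.
At equivalence the base is fully converted to CH3NH3+; total volume = 0.04644 L, so [CH3NH3+] = 0.002885/0.04644 = 0.06213 M.
Ka(CH3NH3+) = Kw/Kb = 1.0e-14 / 4.4 x 10^-4 = 2.27e-11.
[H^+] = sqrt(Ka x [CH3NH3+]) = sqrt(2.27e-11 x 0.06213) = 1.19e-6 M.
pH = -log(1.19e-6) = 5.93.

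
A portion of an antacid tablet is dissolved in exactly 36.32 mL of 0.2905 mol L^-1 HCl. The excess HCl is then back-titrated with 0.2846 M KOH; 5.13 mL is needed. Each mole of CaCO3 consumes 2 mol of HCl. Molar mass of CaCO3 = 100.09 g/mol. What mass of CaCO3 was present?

0.455 g

Total n(HCl) added = 0.2905 x 0.03632 = 0.01055 mol.
n(KOH) used = 0.2846 x 0.005130 = 0.001460 mol, which equals the excess n(HCl).
So n(HCl) consumed by the sample = 0.01055 - 0.001460 = 0.009091 mol.
n(CaCO3) = 0.009091 / 2 = 0.004545 mol.
mass = 0.004545 mol x 100.09 g/mol = 0.455 g.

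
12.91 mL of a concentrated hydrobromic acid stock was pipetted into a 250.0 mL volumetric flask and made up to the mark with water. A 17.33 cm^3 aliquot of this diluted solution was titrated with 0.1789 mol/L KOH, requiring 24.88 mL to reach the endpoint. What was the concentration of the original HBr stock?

n(KOH) = 0.1789 x 0.02488 = 0.004451 mol.
n(HBr) in the aliquot = 0.004451 mol.
[diluted HBr] = 0.004451 / 0.01733 = 0.2568 M.
Dilution factor = 250.0/12.91 = 19.36, so [stock] = 0.2568 x 19.36 = 4.97 M.

4.97 M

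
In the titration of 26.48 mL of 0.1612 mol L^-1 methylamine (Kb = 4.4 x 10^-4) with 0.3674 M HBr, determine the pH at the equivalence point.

n(CH3NH2) = 0.1612 x 0.02648 = 0.004269 mol; V(HBr) at equivalence = 0.004269/0.3674 = 0.01162 L.
At equivalence the base is fully converted to CH3NH3+; total volume = 0.03810 L, so [CH3NH3+] = 0.004269/0.03810 = 0.1120 M.
Ka(CH3NH3+) = Kw/Kb = 1.0e-14 / 4.4 x 10^-4 = 2.27e-11.
[H^+] = sqrt(Ka x [CH3NH3+]) = sqrt(2.27e-11 x 0.1120) = 1.60e-6 M.
pH = -log(1.60e-6) = 5.80.

5.80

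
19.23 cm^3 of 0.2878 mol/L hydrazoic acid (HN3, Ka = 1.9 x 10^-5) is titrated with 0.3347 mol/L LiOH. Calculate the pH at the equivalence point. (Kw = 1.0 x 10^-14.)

8.96

n(HN3) = 0.2878 x 0.01923 = 0.005534 mol; V(LiOH) at equivalence = 0.005534/0.3347 = 0.01654 L.
At equivalence all the acid is converted to N3-; total volume = 0.01923 + 0.01654 = 0.03577 L, so [N3-] = 0.005534/0.03577 = 0.1547 M.
Kb = Kw/Ka = 1.0e-14 / 1.9 x 10^-5 = 5.26e-10.
[OH^-] = sqrt(Kb x [N3-]) = sqrt(5.26e-10 x 0.1547) = 9.02e-6 M.
pOH = 5.04, so pH = 14.00 - 5.04 = 8.96.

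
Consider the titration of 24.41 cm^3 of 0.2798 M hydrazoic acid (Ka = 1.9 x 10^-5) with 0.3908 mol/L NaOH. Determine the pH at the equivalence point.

8.97

n(HN3) = 0.2798 x 0.02441 = 0.006830 mol; V(NaOH) at equivalence = 0.006830/0.3908 = 0.01748 L.
At equivalence all the acid is converted to N3-; total volume = 0.02441 + 0.01748 = 0.04189 L, so [N3-] = 0.006830/0.04189 = 0.1631 M.
Kb = Kw/Ka = 1.0e-14 / 1.9 x 10^-5 = 5.26e-10.
[OH^-] = sqrt(Kb x [N3-]) = sqrt(5.26e-10 x 0.1631) = 9.26e-6 M.
pOH = 5.03, so pH = 14.00 - 5.03 = 8.97.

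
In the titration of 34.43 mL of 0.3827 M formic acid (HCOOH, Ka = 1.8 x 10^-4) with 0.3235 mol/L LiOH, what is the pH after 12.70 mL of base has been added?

3.40

Initial n(HCOOH) = 0.3827 x 0.03443 = 0.01318 mol.
n(LiOH) added = 0.3235 x 0.01270 = 0.004108 mol, converting that many moles of HCOOH to HCOO-.
Remaining n(HCOOH) = 0.009068 mol; n(HCOO-) = 0.004108 mol.
By Henderson-Hasselbalch, pH = pKa + log([A^-]/[HA]) = 3.74 + log(0.004108/0.009068) = 3.74 + (-0.34) = 3.40.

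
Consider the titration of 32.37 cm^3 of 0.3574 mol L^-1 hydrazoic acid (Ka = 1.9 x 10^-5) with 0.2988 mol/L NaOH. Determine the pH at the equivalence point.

8.97

n(HN3) = 0.3574 x 0.03237 = 0.01157 mol; V(NaOH) at equivalence = 0.01157/0.2988 = 0.03872 L.
At equivalence all the acid is converted to N3-; total volume = 0.03237 + 0.03872 = 0.07109 L, so [N3-] = 0.01157/0.07109 = 0.1627 M.
Kb = Kw/Ka = 1.0e-14 / 1.9 x 10^-5 = 5.26e-10.
[OH^-] = sqrt(Kb x [N3-]) = sqrt(5.26e-10 x 0.1627) = 9.25e-6 M.
pOH = 5.03, so pH = 14.00 - 5.03 = 8.97.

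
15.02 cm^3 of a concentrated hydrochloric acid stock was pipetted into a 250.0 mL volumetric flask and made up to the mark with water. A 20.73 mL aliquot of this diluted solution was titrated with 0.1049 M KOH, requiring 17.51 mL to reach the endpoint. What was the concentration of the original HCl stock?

1.47 M

n(KOH) = 0.1049 x 0.01751 = 0.001837 mol.
n(HCl) in the aliquot = 0.001837 mol.
[diluted HCl] = 0.001837 / 0.02073 = 0.08861 M.
Dilution factor = 250.0/15.02 = 16.64, so [stock] = 0.08861 x 16.64 = 1.47 M.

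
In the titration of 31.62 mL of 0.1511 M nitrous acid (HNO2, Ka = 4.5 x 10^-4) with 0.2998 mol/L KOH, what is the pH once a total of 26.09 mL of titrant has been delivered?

12.72

n(acid) = 0.1511 x 0.03162 = 0.004778 mol; n(KOH) added = 0.2998 x 0.02609 = 0.007822 mol.
Base is in excess by 0.007822 - 0.004778 = 0.003044 mol in a total volume of 0.05771 L.
[OH^-] = 0.003044/0.05771 = 0.05275 M, so pOH = 1.28 and pH = 14.00 - 1.28 = 12.72.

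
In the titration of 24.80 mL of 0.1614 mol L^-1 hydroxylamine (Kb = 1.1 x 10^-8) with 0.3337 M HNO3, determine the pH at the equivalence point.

3.50

n(NH2OH) = 0.1614 x 0.02480 = 0.004003 mol; V(HNO3) at equivalence = 0.004003/0.3337 = 0.01199 L.
At equivalence the base is fully converted to NH3OH+; total volume = 0.03679 L, so [NH3OH+] = 0.004003/0.03679 = 0.1088 M.
Ka(NH3OH+) = Kw/Kb = 1.0e-14 / 1.1 x 10^-8 = 9.09e-7.
[H^+] = sqrt(Ka x [NH3OH+]) = sqrt(9.09e-7 x 0.1088) = 0.000314 M.
pH = -log(0.000314) = 3.50.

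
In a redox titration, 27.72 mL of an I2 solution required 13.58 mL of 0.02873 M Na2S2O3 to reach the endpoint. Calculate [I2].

n(Na2S2O3) = 0.02873 x 0.01358 = 0.0003902 mol.
From the balanced equation, 2 mol Na2S2O3 reacts with 1 mol I2, so n(I2) = 0.0003902 x 1/2 = 0.0001951 mol.
[I2] = 0.0001951 / 0.02772 L = 0.00704 M.

0.00704 M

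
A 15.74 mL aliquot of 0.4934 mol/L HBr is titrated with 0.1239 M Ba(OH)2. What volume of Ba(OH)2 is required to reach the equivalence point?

n(HBr) = 0.4934 mol/L x 0.01574 L = 0.007766 mol.
The neutralisation is 2 HBr : 1 Ba(OH)2, so n(Ba(OH)2) = 0.007766 x 1/2 = 0.003883 mol.
V(Ba(OH)2) = 0.003883 / 0.1239 = 0.03134 L = 31.3 mL.

31.3 mL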